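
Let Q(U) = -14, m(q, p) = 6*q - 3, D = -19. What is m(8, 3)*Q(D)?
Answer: -630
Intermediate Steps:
m(q, p) = -3 + 6*q
m(8, 3)*Q(D) = (-3 + 6*8)*(-14) = (-3 + 48)*(-14) = 45*(-14) = -630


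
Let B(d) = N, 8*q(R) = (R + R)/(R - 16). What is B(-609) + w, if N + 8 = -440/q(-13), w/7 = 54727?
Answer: 4929013/13 ≈ 3.7916e+5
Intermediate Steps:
q(R) = R/(4*(-16 + R)) (q(R) = ((R + R)/(R - 16))/8 = ((2*R)/(-16 + R))/8 = (2*R/(-16 + R))/8 = R/(4*(-16 + R)))
w = 383089 (w = 7*54727 = 383089)
N = -51144/13 (N = -8 - 440/((1/4)*(-13)/(-16 - 13)) = -8 - 440/((1/4)*(-13)/(-29)) = -8 - 440/((1/4)*(-13)*(-1/29)) = -8 - 440/13/116 = -8 - 440*116/13 = -8 - 51040/13 = -51144/13 ≈ -3934.2)
B(d) = -51144/13
B(-609) + w = -51144/13 + 383089 = 4929013/13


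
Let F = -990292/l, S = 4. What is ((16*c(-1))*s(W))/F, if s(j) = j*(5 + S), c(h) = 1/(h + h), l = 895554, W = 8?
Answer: 128959776/247573 ≈ 520.90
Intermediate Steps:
c(h) = 1/(2*h)
s(j) = 9*j (s(j) = j*(5 + 4) = j*9 = 9*j)
F = -495146/447777 (F = -990292/895554 = -990292*1/895554 = -495146/447777 ≈ -1.1058)
((16*c(-1))*s(W))/F = ((16*((½)/(-1)))*(9*8))/(-495146/447777) = ((16*((½)*(-1)))*72)*(-447777/495146) = ((16*(-½))*72)*(-447777/495146) = -8*72*(-447777/495146) = -576*(-447777/495146) = 128959776/247573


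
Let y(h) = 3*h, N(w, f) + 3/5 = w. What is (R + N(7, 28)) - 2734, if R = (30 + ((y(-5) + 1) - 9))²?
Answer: -13393/5 ≈ -2678.6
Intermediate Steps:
N(w, f) = -⅗ + w
R = 49 (R = (30 + ((3*(-5) + 1) - 9))² = (30 + ((-15 + 1) - 9))² = (30 + (-14 - 9))² = (30 - 23)² = 7² = 49)
(R + N(7, 28)) - 2734 = (49 + (-⅗ + 7)) - 2734 = (49 + 32/5) - 2734 = 277/5 - 2734 = -13393/5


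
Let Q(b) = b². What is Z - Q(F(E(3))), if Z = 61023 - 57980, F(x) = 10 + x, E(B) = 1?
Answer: 2922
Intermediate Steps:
Z = 3043
Z - Q(F(E(3))) = 3043 - (10 + 1)² = 3043 - 1*11² = 3043 - 1*121 = 3043 - 121 = 2922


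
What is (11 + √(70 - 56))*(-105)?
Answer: -1155 - 105*√14 ≈ -1547.9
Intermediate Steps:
(11 + √(70 - 56))*(-105) = (11 + √14)*(-105) = -1155 - 105*√14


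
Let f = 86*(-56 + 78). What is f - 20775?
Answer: -18883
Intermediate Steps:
f = 1892 (f = 86*22 = 1892)
f - 20775 = 1892 - 20775 = -18883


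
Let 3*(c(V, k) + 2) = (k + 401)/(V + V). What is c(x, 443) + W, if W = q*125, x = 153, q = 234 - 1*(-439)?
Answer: 38612879/459 ≈ 84124.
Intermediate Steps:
q = 673 (q = 234 + 439 = 673)
W = 84125 (W = 673*125 = 84125)
c(V, k) = -2 + (401 + k)/(6*V) (c(V, k) = -2 + ((k + 401)/(V + V))/3 = -2 + ((401 + k)/((2*V)))/3 = -2 + ((401 + k)*(1/(2*V)))/3 = -2 + ((401 + k)/(2*V))/3 = -2 + (401 + k)/(6*V))
c(x, 443) + W = (1/6)*(401 + 443 - 12*153)/153 + 84125 = (1/6)*(1/153)*(401 + 443 - 1836) + 84125 = (1/6)*(1/153)*(-992) + 84125 = -496/459 + 84125 = 38612879/459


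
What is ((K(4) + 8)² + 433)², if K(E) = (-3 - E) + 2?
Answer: 195364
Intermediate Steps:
K(E) = -1 - E
((K(4) + 8)² + 433)² = (((-1 - 1*4) + 8)² + 433)² = (((-1 - 4) + 8)² + 433)² = ((-5 + 8)² + 433)² = (3² + 433)² = (9 + 433)² = 442² = 195364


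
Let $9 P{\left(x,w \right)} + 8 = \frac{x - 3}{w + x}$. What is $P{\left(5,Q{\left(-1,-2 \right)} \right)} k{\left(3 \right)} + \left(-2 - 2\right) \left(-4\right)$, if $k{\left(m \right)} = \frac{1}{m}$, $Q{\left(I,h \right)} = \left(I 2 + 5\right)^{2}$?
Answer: $\frac{2969}{189} \approx 15.709$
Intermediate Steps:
$Q{\left(I,h \right)} = \left(5 + 2 I\right)^{2}$ ($Q{\left(I,h \right)} = \left(2 I + 5\right)^{2} = \left(5 + 2 I\right)^{2}$)
$P{\left(x,w \right)} = - \frac{8}{9} + \frac{-3 + x}{9 \left(w + x\right)}$ ($P{\left(x,w \right)} = - \frac{8}{9} + \frac{\left(x - 3\right) \frac{1}{w + x}}{9} = - \frac{8}{9} + \frac{\left(-3 + x\right) \frac{1}{w + x}}{9} = - \frac{8}{9} + \frac{\frac{1}{w + x} \left(-3 + x\right)}{9} = - \frac{8}{9} + \frac{-3 + x}{9 \left(w + x\right)}$)
$P{\left(5,Q{\left(-1,-2 \right)} \right)} k{\left(3 \right)} + \left(-2 - 2\right) \left(-4\right) = \frac{\frac{1}{9} \frac{1}{\left(5 + 2 \left(-1\right)\right)^{2} + 5} \left(-3 - 8 \left(5 + 2 \left(-1\right)\right)^{2} - 35\right)}{3} + \left(-2 - 2\right) \left(-4\right) = \frac{-3 - 8 \left(5 - 2\right)^{2} - 35}{9 \left(\left(5 - 2\right)^{2} + 5\right)} \frac{1}{3} - -16 = \frac{-3 - 8 \cdot 3^{2} - 35}{9 \left(3^{2} + 5\right)} \frac{1}{3} + 16 = \frac{-3 - 72 - 35}{9 \left(9 + 5\right)} \frac{1}{3} + 16 = \frac{-3 - 72 - 35}{9 \cdot 14} \cdot \frac{1}{3} + 16 = \frac{1}{9} \cdot \frac{1}{14} \left(-110\right) \frac{1}{3} + 16 = \left(- \frac{55}{63}\right) \frac{1}{3} + 16 = - \frac{55}{189} + 16 = \frac{2969}{189}$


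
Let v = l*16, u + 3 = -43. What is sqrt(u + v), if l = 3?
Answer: sqrt(2) ≈ 1.4142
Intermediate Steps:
u = -46 (u = -3 - 43 = -46)
v = 48 (v = 3*16 = 48)
sqrt(u + v) = sqrt(-46 + 48) = sqrt(2)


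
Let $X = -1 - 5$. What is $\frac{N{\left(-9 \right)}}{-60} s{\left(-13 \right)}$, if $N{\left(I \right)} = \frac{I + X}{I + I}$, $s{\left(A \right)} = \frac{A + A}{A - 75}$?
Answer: $- \frac{13}{3168} \approx -0.0041035$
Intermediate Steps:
$s{\left(A \right)} = \frac{2 A}{-75 + A}$
$X = -6$
$N{\left(I \right)} = \frac{-6 + I}{2 I}$ ($N{\left(I \right)} = \frac{I - 6}{I + I} = \frac{-6 + I}{2 I}$)
$\frac{N{\left(-9 \right)}}{-60} s{\left(-13 \right)} = \frac{\frac{1}{2} \frac{1}{-9} \left(-6 - 9\right)}{-60} \cdot 2 \left(-13\right) \frac{1}{-75 - 13} = \frac{1}{2} \left(- \frac{1}{9}\right) \left(-15\right) \left(- \frac{1}{60}\right) 2 \left(-13\right) \frac{1}{-88} = \frac{5}{6} \left(- \frac{1}{60}\right) 2 \left(-13\right) \left(- \frac{1}{88}\right) = \left(- \frac{1}{72}\right) \frac{13}{44} = - \frac{13}{3168}$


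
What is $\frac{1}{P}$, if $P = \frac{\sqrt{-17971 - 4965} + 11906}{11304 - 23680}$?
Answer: $- \frac{36837164}{35443943} + \frac{6188 i \sqrt{5734}}{35443943} \approx -1.0393 + 0.01322 i$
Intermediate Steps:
$P = - \frac{5953}{6188} - \frac{i \sqrt{5734}}{6188}$ ($P = \frac{\sqrt{-22936} + 11906}{-12376} = \left(2 i \sqrt{5734} + 11906\right) \left(- \frac{1}{12376}\right) = \left(11906 + 2 i \sqrt{5734}\right) \left(- \frac{1}{12376}\right) = - \frac{5953}{6188} - \frac{i \sqrt{5734}}{6188} \approx -0.96202 - 0.012237 i$)
$\frac{1}{P} = \frac{1}{- \frac{5953}{6188} - \frac{i \sqrt{5734}}{6188}}$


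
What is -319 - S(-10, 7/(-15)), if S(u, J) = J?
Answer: -4778/15 ≈ -318.53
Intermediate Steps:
-319 - S(-10, 7/(-15)) = -319 - 7/(-15) = -319 - 7*(-1)/15 = -319 - 1*(-7/15) = -319 + 7/15 = -4778/15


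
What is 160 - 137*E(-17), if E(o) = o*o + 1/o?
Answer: -670224/17 ≈ -39425.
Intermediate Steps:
E(o) = 1/o + o² (E(o) = o² + 1/o = 1/o + o²)
160 - 137*E(-17) = 160 - 137*(1 + (-17)³)/(-17) = 160 - (-137)*(1 - 4913)/17 = 160 - (-137)*(-4912)/17 = 160 - 137*4912/17 = 160 - 672944/17 = -670224/17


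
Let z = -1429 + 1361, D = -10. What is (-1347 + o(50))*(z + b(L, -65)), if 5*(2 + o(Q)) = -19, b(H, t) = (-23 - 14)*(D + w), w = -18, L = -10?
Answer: -6547552/5 ≈ -1.3095e+6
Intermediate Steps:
b(H, t) = 1036 (b(H, t) = (-23 - 14)*(-10 - 18) = -37*(-28) = 1036)
o(Q) = -29/5 (o(Q) = -2 + (1/5)*(-19) = -2 - 19/5 = -29/5)
z = -68
(-1347 + o(50))*(z + b(L, -65)) = (-1347 - 29/5)*(-68 + 1036) = -6764/5*968 = -6547552/5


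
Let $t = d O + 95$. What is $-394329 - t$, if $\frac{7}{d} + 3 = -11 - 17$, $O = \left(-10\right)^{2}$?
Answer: $- \frac{12226444}{31} \approx -3.944 \cdot 10^{5}$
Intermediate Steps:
$O = 100$
$d = - \frac{7}{31}$ ($d = \frac{7}{-3 - 28} = \frac{7}{-31} = 7 \left(- \frac{1}{31}\right) = - \frac{7}{31} \approx -0.22581$)
$t = \frac{2245}{31}$ ($t = \left(- \frac{7}{31}\right) 100 + 95 = - \frac{700}{31} + 95 = \frac{2245}{31} \approx 72.419$)
$-394329 - t = -394329 - \frac{2245}{31} = - \frac{12226444}{31}$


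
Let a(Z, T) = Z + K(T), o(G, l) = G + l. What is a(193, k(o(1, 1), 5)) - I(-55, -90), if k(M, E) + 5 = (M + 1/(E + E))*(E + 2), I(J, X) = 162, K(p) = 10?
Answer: 41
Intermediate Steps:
k(M, E) = -5 + (2 + E)*(M + 1/(2*E)) (k(M, E) = -5 + (M + 1/(E + E))*(E + 2) = -5 + (M + 1/(2*E))*(2 + E) = -5 + (2 + E)*(M + 1/(2*E)))
a(Z, T) = 10 + Z (a(Z, T) = Z + 10 = 10 + Z)
a(193, k(o(1, 1), 5)) - I(-55, -90) = (10 + 193) - 1*162 = 203 - 162 = 41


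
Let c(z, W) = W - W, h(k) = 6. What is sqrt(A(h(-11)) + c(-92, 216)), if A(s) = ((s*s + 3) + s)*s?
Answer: 3*sqrt(30) ≈ 16.432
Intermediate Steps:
A(s) = s*(3 + s + s**2) (A(s) = ((s**2 + 3) + s)*s = ((3 + s**2) + s)*s = (3 + s + s**2)*s = s*(3 + s + s**2))
c(z, W) = 0
sqrt(A(h(-11)) + c(-92, 216)) = sqrt(6*(3 + 6 + 6**2) + 0) = sqrt(6*(3 + 6 + 36) + 0) = sqrt(6*45 + 0) = sqrt(270 + 0) = sqrt(270) = 3*sqrt(30)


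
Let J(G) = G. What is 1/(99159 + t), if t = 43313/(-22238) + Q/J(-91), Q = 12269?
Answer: 2023658/200387124117 ≈ 1.0099e-5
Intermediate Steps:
t = -276779505/2023658 (t = 43313/(-22238) + 12269/(-91) = 43313*(-1/22238) + 12269*(-1/91) = -43313/22238 - 12269/91 = -276779505/2023658 ≈ -136.77)
1/(99159 + t) = 1/(99159 - 276779505/2023658) = 1/(200387124117/2023658) = 2023658/200387124117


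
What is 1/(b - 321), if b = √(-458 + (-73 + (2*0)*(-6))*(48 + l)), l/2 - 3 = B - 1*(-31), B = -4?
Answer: -321/111383 - I*√8342/111383 ≈ -0.0028819 - 0.00082*I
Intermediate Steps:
l = 60 (l = 6 + 2*(-4 - 1*(-31)) = 6 + 2*(-4 + 31) = 6 + 2*27 = 6 + 54 = 60)
b = I*√8342 (b = √(-458 + (-73 + (2*0)*(-6))*(48 + 60)) = √(-458 + (-73 + 0*(-6))*108) = √(-458 + (-73 + 0)*108) = √(-458 - 73*108) = √(-458 - 7884) = √(-8342) = I*√8342 ≈ 91.335*I)
1/(b - 321) = 1/(I*√8342 - 321) = 1/(-321 + I*√8342)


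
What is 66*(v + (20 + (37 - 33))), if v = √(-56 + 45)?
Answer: 1584 + 66*I*√11 ≈ 1584.0 + 218.9*I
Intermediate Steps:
v = I*√11 (v = √(-11) = I*√11 ≈ 3.3166*I)
66*(v + (20 + (37 - 33))) = 66*(I*√11 + (20 + (37 - 33))) = 66*(I*√11 + (20 + 4)) = 66*(I*√11 + 24) = 66*(24 + I*√11) = 1584 + 66*I*√11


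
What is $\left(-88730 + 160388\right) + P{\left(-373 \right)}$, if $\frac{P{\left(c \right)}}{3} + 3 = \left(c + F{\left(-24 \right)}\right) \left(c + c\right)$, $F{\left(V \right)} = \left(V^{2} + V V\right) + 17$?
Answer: $-1709799$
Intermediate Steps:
$F{\left(V \right)} = 17 + 2 V^{2}$ ($F{\left(V \right)} = \left(V^{2} + V^{2}\right) + 17 = 2 V^{2} + 17 = 17 + 2 V^{2}$)
$P{\left(c \right)} = -9 + 6 c \left(1169 + c\right)$ ($P{\left(c \right)} = -9 + 3 \left(c + \left(17 + 2 \left(-24\right)^{2}\right)\right) \left(c + c\right) = -9 + 3 \left(c + \left(17 + 2 \cdot 576\right)\right) 2 c = -9 + 3 \left(c + \left(17 + 1152\right)\right) 2 c = -9 + 3 \left(c + 1169\right) 2 c = -9 + 3 \left(1169 + c\right) 2 c = -9 + 3 \cdot 2 c \left(1169 + c\right) = -9 + 6 c \left(1169 + c\right)$)
$\left(-88730 + 160388\right) + P{\left(-373 \right)} = \left(-88730 + 160388\right) + \left(-9 + 6 \left(-373\right)^{2} + 7014 \left(-373\right)\right) = 71658 - 1781457 = -1709799$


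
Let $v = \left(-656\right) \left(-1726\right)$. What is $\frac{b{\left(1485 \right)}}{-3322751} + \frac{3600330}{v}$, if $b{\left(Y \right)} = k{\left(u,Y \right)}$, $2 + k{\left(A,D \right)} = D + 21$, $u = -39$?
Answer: $\frac{5980648597403}{1881102378128} \approx 3.1793$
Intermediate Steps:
$v = 1132256$
$k{\left(A,D \right)} = 19 + D$ ($k{\left(A,D \right)} = -2 + \left(D + 21\right) = -2 + \left(21 + D\right) = 19 + D$)
$b{\left(Y \right)} = 19 + Y$
$\frac{b{\left(1485 \right)}}{-3322751} + \frac{3600330}{v} = \frac{19 + 1485}{-3322751} + \frac{3600330}{1132256} = 1504 \left(- \frac{1}{3322751}\right) + 3600330 \cdot \frac{1}{1132256} = - \frac{1504}{3322751} + \frac{1800165}{566128} = \frac{5980648597403}{1881102378128}$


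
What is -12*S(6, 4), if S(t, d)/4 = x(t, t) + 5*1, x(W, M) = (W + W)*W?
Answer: -3696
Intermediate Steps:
x(W, M) = 2*W**2 (x(W, M) = (2*W)*W = 2*W**2)
S(t, d) = 20 + 8*t**2 (S(t, d) = 4*(2*t**2 + 5*1) = 4*(2*t**2 + 5) = 4*(5 + 2*t**2) = 20 + 8*t**2)
-12*S(6, 4) = -12*(20 + 8*6**2) = -12*(20 + 8*36) = -12*(20 + 288) = -12*308 = -3696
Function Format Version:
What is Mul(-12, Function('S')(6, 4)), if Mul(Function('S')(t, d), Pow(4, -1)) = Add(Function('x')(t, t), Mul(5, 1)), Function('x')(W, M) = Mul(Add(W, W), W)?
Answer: -3696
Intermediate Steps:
Function('x')(W, M) = Mul(2, Pow(W, 2)) (Function('x')(W, M) = Mul(Mul(2, W), W) = Mul(2, Pow(W, 2)))
Function('S')(t, d) = Add(20, Mul(8, Pow(t, 2))) (Function('S')(t, d) = Mul(4, Add(Mul(2, Pow(t, 2)), Mul(5, 1))) = Mul(4, Add(Mul(2, Pow(t, 2)), 5)) = Mul(4, Add(5, Mul(2, Pow(t, 2)))) = Add(20, Mul(8, Pow(t, 2))))
Mul(-12, Function('S')(6, 4)) = Mul(-12, Add(20, Mul(8, Pow(6, 2)))) = Mul(-12, Add(20, Mul(8, 36))) = Mul(-12, Add(20, 288)) = Mul(-12, 308) = -3696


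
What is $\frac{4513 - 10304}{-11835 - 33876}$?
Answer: $\frac{5791}{45711} \approx 0.12669$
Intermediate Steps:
$\frac{4513 - 10304}{-11835 - 33876} = - \frac{5791}{-45711} = \left(-5791\right) \left(- \frac{1}{45711}\right) = \frac{5791}{45711}$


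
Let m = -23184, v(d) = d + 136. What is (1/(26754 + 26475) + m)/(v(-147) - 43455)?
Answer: 1234061135/2313651714 ≈ 0.53338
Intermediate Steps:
v(d) = 136 + d
(1/(26754 + 26475) + m)/(v(-147) - 43455) = (1/(26754 + 26475) - 23184)/((136 - 147) - 43455) = (1/53229 - 23184)/(-11 - 43455) = (1/53229 - 23184)/(-43466) = -1234061135/53229*(-1/43466) = 1234061135/2313651714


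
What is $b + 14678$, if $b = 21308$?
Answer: $35986$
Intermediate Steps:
$b + 14678 = 21308 + 14678 = 35986$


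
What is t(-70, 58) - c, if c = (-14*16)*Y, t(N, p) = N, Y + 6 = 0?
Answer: -1414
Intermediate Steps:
Y = -6 (Y = -6 + 0 = -6)
c = 1344 (c = -14*16*(-6) = -224*(-6) = 1344)
t(-70, 58) - c = -70 - 1*1344 = -70 - 1344 = -1414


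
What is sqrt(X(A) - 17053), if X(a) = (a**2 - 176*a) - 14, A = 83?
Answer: 27*I*sqrt(34) ≈ 157.44*I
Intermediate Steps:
X(a) = -14 + a**2 - 176*a
sqrt(X(A) - 17053) = sqrt((-14 + 83**2 - 176*83) - 17053) = sqrt((-14 + 6889 - 14608) - 17053) = sqrt(-7733 - 17053) = sqrt(-24786) = 27*I*sqrt(34)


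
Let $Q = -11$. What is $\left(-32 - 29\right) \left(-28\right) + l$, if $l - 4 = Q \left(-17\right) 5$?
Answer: $2647$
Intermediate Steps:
$l = 939$ ($l = 4 + \left(-11\right) \left(-17\right) 5 = 4 + 187 \cdot 5 = 4 + 935 = 939$)
$\left(-32 - 29\right) \left(-28\right) + l = \left(-32 - 29\right) \left(-28\right) + 939 = \left(-61\right) \left(-28\right) + 939 = 1708 + 939 = 2647$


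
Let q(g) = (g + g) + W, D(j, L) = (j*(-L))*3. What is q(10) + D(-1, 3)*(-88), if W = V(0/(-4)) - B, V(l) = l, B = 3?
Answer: -775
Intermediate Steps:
D(j, L) = -3*L*j (D(j, L) = -L*j*3 = -3*L*j)
W = -3 (W = 0/(-4) - 1*3 = 0*(-¼) - 3 = 0 - 3 = -3)
q(g) = -3 + 2*g (q(g) = (g + g) - 3 = 2*g - 3 = -3 + 2*g)
q(10) + D(-1, 3)*(-88) = (-3 + 2*10) - 3*3*(-1)*(-88) = (-3 + 20) + 9*(-88) = 17 - 792 = -775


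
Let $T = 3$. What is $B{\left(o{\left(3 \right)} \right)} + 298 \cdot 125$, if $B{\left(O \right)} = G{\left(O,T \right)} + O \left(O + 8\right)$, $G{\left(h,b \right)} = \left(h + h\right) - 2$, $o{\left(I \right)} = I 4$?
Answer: $37512$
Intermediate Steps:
$o{\left(I \right)} = 4 I$
$G{\left(h,b \right)} = -2 + 2 h$ ($G{\left(h,b \right)} = 2 h - 2 = -2 + 2 h$)
$B{\left(O \right)} = -2 + 2 O + O \left(8 + O\right)$ ($B{\left(O \right)} = \left(-2 + 2 O\right) + O \left(O + 8\right) = \left(-2 + 2 O\right) + O \left(8 + O\right) = -2 + 2 O + O \left(8 + O\right)$)
$B{\left(o{\left(3 \right)} \right)} + 298 \cdot 125 = \left(-2 + \left(4 \cdot 3\right)^{2} + 10 \cdot 4 \cdot 3\right) + 298 \cdot 125 = \left(-2 + 12^{2} + 10 \cdot 12\right) + 37250 = \left(-2 + 144 + 120\right) + 37250 = 262 + 37250 = 37512$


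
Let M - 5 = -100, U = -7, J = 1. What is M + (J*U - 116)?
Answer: -218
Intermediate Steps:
M = -95 (M = 5 - 100 = -95)
M + (J*U - 116) = -95 + (1*(-7) - 116) = -95 + (-7 - 116) = -95 - 123 = -218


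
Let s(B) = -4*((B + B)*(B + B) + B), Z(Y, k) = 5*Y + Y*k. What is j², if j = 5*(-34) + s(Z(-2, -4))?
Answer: 51076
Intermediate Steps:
s(B) = -16*B² - 4*B (s(B) = -4*((2*B)*(2*B) + B) = -4*(4*B² + B) = -4*(B + 4*B²) = -16*B² - 4*B)
j = -226 (j = 5*(-34) - 4*(-2*(5 - 4))*(1 + 4*(-2*(5 - 4))) = -170 - 4*(-2*1)*(1 + 4*(-2*1)) = -170 - 4*(-2)*(1 + 4*(-2)) = -170 - 4*(-2)*(1 - 8) = -170 - 4*(-2)*(-7) = -170 - 56 = -226)
j² = (-226)² = 51076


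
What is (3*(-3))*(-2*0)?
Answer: 0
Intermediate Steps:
(3*(-3))*(-2*0) = -9*0 = 0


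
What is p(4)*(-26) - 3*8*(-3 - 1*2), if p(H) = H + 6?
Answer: -140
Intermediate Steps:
p(H) = 6 + H
p(4)*(-26) - 3*8*(-3 - 1*2) = (6 + 4)*(-26) - 3*8*(-3 - 1*2) = 10*(-26) - 24*(-3 - 2) = -260 - 24*(-5) = -260 - 1*(-120) = -260 + 120 = -140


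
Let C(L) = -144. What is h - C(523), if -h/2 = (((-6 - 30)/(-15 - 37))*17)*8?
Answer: -576/13 ≈ -44.308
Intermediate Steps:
h = -2448/13 (h = -2*((-6 - 30)/(-15 - 37))*17*8 = -2*-36/(-52)*17*8 = -2*-36*(-1/52)*17*8 = -2*(9/13)*17*8 = -306*8/13 = -2*1224/13 = -2448/13 ≈ -188.31)
h - C(523) = -2448/13 - 1*(-144) = -2448/13 + 144 = -576/13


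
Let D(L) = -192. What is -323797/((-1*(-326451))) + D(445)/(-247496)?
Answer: -10009472965/10099414587 ≈ -0.99109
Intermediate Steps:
-323797/((-1*(-326451))) + D(445)/(-247496) = -323797/((-1*(-326451))) - 192/(-247496) = -323797/326451 - 192*(-1/247496) = -323797*1/326451 + 24/30937 = -323797/326451 + 24/30937 = -10009472965/10099414587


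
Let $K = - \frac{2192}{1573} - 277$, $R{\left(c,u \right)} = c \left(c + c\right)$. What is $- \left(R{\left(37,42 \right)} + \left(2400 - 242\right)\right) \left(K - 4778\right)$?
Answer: $\frac{38941349472}{1573} \approx 2.4756 \cdot 10^{7}$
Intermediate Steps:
$R{\left(c,u \right)} = 2 c^{2}$ ($R{\left(c,u \right)} = c 2 c = 2 c^{2}$)
$K = - \frac{437913}{1573}$ ($K = \left(-2192\right) \frac{1}{1573} - 277 = - \frac{2192}{1573} - 277 = - \frac{437913}{1573} \approx -278.39$)
$- \left(R{\left(37,42 \right)} + \left(2400 - 242\right)\right) \left(K - 4778\right) = - \left(2 \cdot 37^{2} + \left(2400 - 242\right)\right) \left(- \frac{437913}{1573} - 4778\right) = - \frac{\left(2 \cdot 1369 + \left(2400 - 242\right)\right) \left(-7953707\right)}{1573} = - \frac{\left(2738 + 2158\right) \left(-7953707\right)}{1573} = - \frac{4896 \left(-7953707\right)}{1573} = \left(-1\right) \left(- \frac{38941349472}{1573}\right) = \frac{38941349472}{1573}$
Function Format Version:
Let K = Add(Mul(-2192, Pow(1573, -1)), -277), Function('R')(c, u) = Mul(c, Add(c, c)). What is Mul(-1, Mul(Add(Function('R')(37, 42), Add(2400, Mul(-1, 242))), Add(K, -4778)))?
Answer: Rational(38941349472, 1573) ≈ 2.4756e+7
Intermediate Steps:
Function('R')(c, u) = Mul(2, Pow(c, 2)) (Function('R')(c, u) = Mul(c, Mul(2, c)) = Mul(2, Pow(c, 2)))
K = Rational(-437913, 1573) (K = Add(Mul(-2192, Rational(1, 1573)), -277) = Add(Rational(-2192, 1573), -277) = Rational(-437913, 1573) ≈ -278.39)
Mul(-1, Mul(Add(Function('R')(37, 42), Add(2400, Mul(-1, 242))), Add(K, -4778))) = Mul(-1, Mul(Add(Mul(2, Pow(37, 2)), Add(2400, Mul(-1, 242))), Add(Rational(-437913, 1573), -4778))) = Mul(-1, Mul(Add(Mul(2, 1369), Add(2400, -242)), Rational(-7953707, 1573))) = Mul(-1, Mul(Add(2738, 2158), Rational(-7953707, 1573))) = Mul(-1, Mul(4896, Rational(-7953707, 1573))) = Mul(-1, Rational(-38941349472, 1573)) = Rational(38941349472, 1573)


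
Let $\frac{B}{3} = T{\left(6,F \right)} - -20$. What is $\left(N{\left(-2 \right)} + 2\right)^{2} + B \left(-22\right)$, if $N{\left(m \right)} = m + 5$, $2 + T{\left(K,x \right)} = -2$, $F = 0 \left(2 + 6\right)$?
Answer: $-1031$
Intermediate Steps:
$F = 0$ ($F = 0 \cdot 8 = 0$)
$T{\left(K,x \right)} = -4$ ($T{\left(K,x \right)} = -2 - 2 = -4$)
$N{\left(m \right)} = 5 + m$
$B = 48$ ($B = 3 \left(-4 - -20\right) = 3 \left(-4 + 20\right) = 3 \cdot 16 = 48$)
$\left(N{\left(-2 \right)} + 2\right)^{2} + B \left(-22\right) = \left(\left(5 - 2\right) + 2\right)^{2} + 48 \left(-22\right) = \left(3 + 2\right)^{2} - 1056 = 5^{2} - 1056 = 25 - 1056 = -1031$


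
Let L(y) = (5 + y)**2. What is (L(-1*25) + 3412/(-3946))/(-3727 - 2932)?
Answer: -787494/13138207 ≈ -0.059939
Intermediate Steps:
(L(-1*25) + 3412/(-3946))/(-3727 - 2932) = ((5 - 1*25)**2 + 3412/(-3946))/(-3727 - 2932) = ((5 - 25)**2 + 3412*(-1/3946))/(-6659) = ((-20)**2 - 1706/1973)*(-1/6659) = (400 - 1706/1973)*(-1/6659) = (787494/1973)*(-1/6659) = -787494/13138207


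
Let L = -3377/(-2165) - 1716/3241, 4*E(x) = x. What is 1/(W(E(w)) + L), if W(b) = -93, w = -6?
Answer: -7016765/645329428 ≈ -0.010873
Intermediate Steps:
E(x) = x/4
L = 7229717/7016765 (L = -3377*(-1/2165) - 1716*1/3241 = 3377/2165 - 1716/3241 = 7229717/7016765 ≈ 1.0303)
1/(W(E(w)) + L) = 1/(-93 + 7229717/7016765) = 1/(-645329428/7016765) = -7016765/645329428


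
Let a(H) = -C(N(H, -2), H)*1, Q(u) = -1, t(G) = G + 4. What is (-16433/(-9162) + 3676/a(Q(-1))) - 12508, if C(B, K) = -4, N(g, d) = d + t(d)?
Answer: -106161985/9162 ≈ -11587.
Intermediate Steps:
t(G) = 4 + G
N(g, d) = 4 + 2*d (N(g, d) = d + (4 + d) = 4 + 2*d)
a(H) = 4 (a(H) = -1*(-4)*1 = 4*1 = 4)
(-16433/(-9162) + 3676/a(Q(-1))) - 12508 = (-16433/(-9162) + 3676/4) - 12508 = (-16433*(-1/9162) + 3676*(¼)) - 12508 = (16433/9162 + 919) - 12508 = 8436311/9162 - 12508 = -106161985/9162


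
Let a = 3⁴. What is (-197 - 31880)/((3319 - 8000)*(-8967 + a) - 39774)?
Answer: -32077/41555592 ≈ -0.00077191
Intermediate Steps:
a = 81
(-197 - 31880)/((3319 - 8000)*(-8967 + a) - 39774) = (-197 - 31880)/((3319 - 8000)*(-8967 + 81) - 39774) = -32077/(-4681*(-8886) - 39774) = -32077/(41595366 - 39774) = -32077/41555592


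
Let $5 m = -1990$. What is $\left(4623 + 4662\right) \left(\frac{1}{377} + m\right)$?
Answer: $- \frac{1393167825}{377} \approx -3.6954 \cdot 10^{6}$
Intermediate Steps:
$m = -398$ ($m = \frac{1}{5} \left(-1990\right) = -398$)
$\left(4623 + 4662\right) \left(\frac{1}{377} + m\right) = \left(4623 + 4662\right) \left(\frac{1}{377} - 398\right) = 9285 \left(\frac{1}{377} - 398\right) = 9285 \left(- \frac{150045}{377}\right) = - \frac{1393167825}{377}$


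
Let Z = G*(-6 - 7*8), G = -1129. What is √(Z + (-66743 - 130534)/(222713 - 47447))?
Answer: √238908437847534/58422 ≈ 264.57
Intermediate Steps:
Z = 69998 (Z = -1129*(-6 - 7*8) = -1129*(-6 - 56) = -1129*(-62) = 69998)
√(Z + (-66743 - 130534)/(222713 - 47447)) = √(69998 + (-66743 - 130534)/(222713 - 47447)) = √(69998 - 197277/175266) = √(69998 - 197277*1/175266) = √(69998 - 65759/58422) = √(4089357397/58422) = √238908437847534/58422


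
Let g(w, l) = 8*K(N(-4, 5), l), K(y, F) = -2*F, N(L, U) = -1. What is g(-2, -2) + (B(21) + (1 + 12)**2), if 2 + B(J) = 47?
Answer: 246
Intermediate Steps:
B(J) = 45 (B(J) = -2 + 47 = 45)
g(w, l) = -16*l (g(w, l) = 8*(-2*l) = -16*l)
g(-2, -2) + (B(21) + (1 + 12)**2) = -16*(-2) + (45 + (1 + 12)**2) = 32 + (45 + 13**2) = 32 + (45 + 169) = 32 + 214 = 246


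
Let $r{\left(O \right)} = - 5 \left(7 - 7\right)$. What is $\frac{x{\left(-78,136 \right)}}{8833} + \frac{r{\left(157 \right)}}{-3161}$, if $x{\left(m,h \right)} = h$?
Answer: $\frac{136}{8833} \approx 0.015397$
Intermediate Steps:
$r{\left(O \right)} = 0$ ($r{\left(O \right)} = \left(-5\right) 0 = 0$)
$\frac{x{\left(-78,136 \right)}}{8833} + \frac{r{\left(157 \right)}}{-3161} = \frac{136}{8833} + \frac{0}{-3161} = 136 \cdot \frac{1}{8833} + 0 \left(- \frac{1}{3161}\right) = \frac{136}{8833} + 0 = \frac{136}{8833}$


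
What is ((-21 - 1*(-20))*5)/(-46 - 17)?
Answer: 5/63 ≈ 0.079365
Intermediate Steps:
((-21 - 1*(-20))*5)/(-46 - 17) = ((-21 + 20)*5)/(-63) = -1*5*(-1/63) = -5*(-1/63) = 5/63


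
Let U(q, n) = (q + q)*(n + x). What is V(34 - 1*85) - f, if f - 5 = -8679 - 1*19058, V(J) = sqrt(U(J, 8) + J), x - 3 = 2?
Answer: 27732 + 9*I*sqrt(17) ≈ 27732.0 + 37.108*I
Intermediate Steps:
x = 5 (x = 3 + 2 = 5)
U(q, n) = 2*q*(5 + n) (U(q, n) = (q + q)*(n + 5) = (2*q)*(5 + n) = 2*q*(5 + n))
V(J) = 3*sqrt(3)*sqrt(J) (V(J) = sqrt(2*J*(5 + 8) + J) = sqrt(2*J*13 + J) = sqrt(26*J + J) = sqrt(27*J) = 3*sqrt(3)*sqrt(J))
f = -27732 (f = 5 + (-8679 - 1*19058) = 5 + (-8679 - 19058) = 5 - 27737 = -27732)
V(34 - 1*85) - f = 3*sqrt(3)*sqrt(34 - 1*85) - 1*(-27732) = 3*sqrt(3)*sqrt(34 - 85) + 27732 = 3*sqrt(3)*sqrt(-51) + 27732 = 3*sqrt(3)*(I*sqrt(51)) + 27732 = 9*I*sqrt(17) + 27732 = 27732 + 9*I*sqrt(17)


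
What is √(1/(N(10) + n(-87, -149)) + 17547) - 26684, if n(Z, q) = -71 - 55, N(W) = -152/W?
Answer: -26684 + √8746052962/706 ≈ -26552.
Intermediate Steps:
n(Z, q) = -126
√(1/(N(10) + n(-87, -149)) + 17547) - 26684 = √(1/(-152/10 - 126) + 17547) - 26684 = √(1/(-152*⅒ - 126) + 17547) - 26684 = √(1/(-76/5 - 126) + 17547) - 26684 = √(1/(-706/5) + 17547) - 26684 = √(-5/706 + 17547) - 26684 = √(12388177/706) - 26684 = √8746052962/706 - 26684 = -26684 + √8746052962/706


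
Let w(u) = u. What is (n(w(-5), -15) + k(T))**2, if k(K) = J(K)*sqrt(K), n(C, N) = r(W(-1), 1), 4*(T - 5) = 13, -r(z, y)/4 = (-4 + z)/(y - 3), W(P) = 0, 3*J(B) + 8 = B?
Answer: (-192 + sqrt(33))**2/576 ≈ 60.228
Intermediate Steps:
J(B) = -8/3 + B/3
r(z, y) = -4*(-4 + z)/(-3 + y) (r(z, y) = -4*(-4 + z)/(y - 3) = -4*(-4 + z)/(-3 + y))
T = 33/4 (T = 5 + (1/4)*13 = 5 + 13/4 = 33/4 ≈ 8.2500)
n(C, N) = -8 (n(C, N) = 4*(4 - 1*0)/(-3 + 1) = 4*(4 + 0)/(-2) = 4*(-1/2)*4 = -8)
k(K) = sqrt(K)*(-8/3 + K/3) (k(K) = (-8/3 + K/3)*sqrt(K) = sqrt(K)*(-8/3 + K/3))
(n(w(-5), -15) + k(T))**2 = (-8 + sqrt(33/4)*(-8 + 33/4)/3)**2 = (-8 + (1/3)*(sqrt(33)/2)*(1/4))**2 = (-8 + sqrt(33)/24)**2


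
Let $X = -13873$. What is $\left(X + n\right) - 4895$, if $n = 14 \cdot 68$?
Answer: $-17816$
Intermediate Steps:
$n = 952$
$\left(X + n\right) - 4895 = \left(-13873 + 952\right) - 4895 = -12921 - 4895 = -17816$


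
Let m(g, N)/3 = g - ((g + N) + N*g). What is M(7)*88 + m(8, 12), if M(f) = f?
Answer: 292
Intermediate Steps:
m(g, N) = -3*N - 3*N*g (m(g, N) = 3*(g - ((g + N) + N*g)) = 3*(g - ((N + g) + N*g)) = 3*(g - (N + g + N*g)) = 3*(g + (-N - g - N*g)) = 3*(-N - N*g) = -3*N - 3*N*g)
M(7)*88 + m(8, 12) = 7*88 - 3*12*(1 + 8) = 616 - 3*12*9 = 616 - 324 = 292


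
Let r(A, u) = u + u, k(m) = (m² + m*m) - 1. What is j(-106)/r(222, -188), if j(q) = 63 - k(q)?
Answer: 2801/47 ≈ 59.596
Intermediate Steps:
k(m) = -1 + 2*m² (k(m) = (m² + m²) - 1 = 2*m² - 1 = -1 + 2*m²)
r(A, u) = 2*u
j(q) = 64 - 2*q² (j(q) = 63 - (-1 + 2*q²) = 63 + (1 - 2*q²) = 64 - 2*q²)
j(-106)/r(222, -188) = (64 - 2*(-106)²)/((2*(-188))) = (64 - 2*11236)/(-376) = (64 - 22472)*(-1/376) = -22408*(-1/376) = 2801/47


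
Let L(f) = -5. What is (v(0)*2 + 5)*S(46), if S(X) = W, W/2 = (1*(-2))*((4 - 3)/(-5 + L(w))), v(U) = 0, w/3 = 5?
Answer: 2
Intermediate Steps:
w = 15 (w = 3*5 = 15)
W = ⅖ (W = 2*((1*(-2))*((4 - 3)/(-5 - 5))) = 2*(-2/(-10)) = 2*(-2*(-1)/10) = 2*(-2*(-⅒)) = 2*(⅕) = ⅖ ≈ 0.40000)
S(X) = ⅖
(v(0)*2 + 5)*S(46) = (0*2 + 5)*(⅖) = (0 + 5)*(⅖) = 5*(⅖) = 2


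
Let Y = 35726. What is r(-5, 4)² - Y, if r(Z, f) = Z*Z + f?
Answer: -34885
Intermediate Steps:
r(Z, f) = f + Z² (r(Z, f) = Z² + f = f + Z²)
r(-5, 4)² - Y = (4 + (-5)²)² - 1*35726 = (4 + 25)² - 35726 = 29² - 35726 = 841 - 35726 = -34885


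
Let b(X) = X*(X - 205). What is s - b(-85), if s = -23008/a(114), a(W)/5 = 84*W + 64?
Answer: -148519126/6025 ≈ -24650.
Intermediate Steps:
a(W) = 320 + 420*W (a(W) = 5*(84*W + 64) = 5*(64 + 84*W) = 320 + 420*W)
b(X) = X*(-205 + X)
s = -2876/6025 (s = -23008/(320 + 420*114) = -23008/(320 + 47880) = -23008/48200 = -23008*1/48200 = -2876/6025 ≈ -0.47734)
s - b(-85) = -2876/6025 - (-85)*(-205 - 85) = -2876/6025 - (-85)*(-290) = -2876/6025 - 1*24650 = -2876/6025 - 24650 = -148519126/6025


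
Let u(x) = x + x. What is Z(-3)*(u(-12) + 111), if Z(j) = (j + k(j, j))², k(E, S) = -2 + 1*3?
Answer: 348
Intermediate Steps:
u(x) = 2*x
k(E, S) = 1 (k(E, S) = -2 + 3 = 1)
Z(j) = (1 + j)² (Z(j) = (j + 1)² = (1 + j)²)
Z(-3)*(u(-12) + 111) = (1 - 3)²*(2*(-12) + 111) = (-2)²*(-24 + 111) = 4*87 = 348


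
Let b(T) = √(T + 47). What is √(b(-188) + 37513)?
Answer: √(37513 + I*√141) ≈ 193.68 + 0.031*I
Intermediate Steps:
b(T) = √(47 + T)
√(b(-188) + 37513) = √(√(47 - 188) + 37513) = √(√(-141) + 37513) = √(I*√141 + 37513) = √(37513 + I*√141)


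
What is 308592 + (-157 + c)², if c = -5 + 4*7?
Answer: 326548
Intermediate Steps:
c = 23 (c = -5 + 28 = 23)
308592 + (-157 + c)² = 308592 + (-157 + 23)² = 308592 + (-134)² = 308592 + 17956 = 326548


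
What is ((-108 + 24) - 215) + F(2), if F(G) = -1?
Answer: -300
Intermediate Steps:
((-108 + 24) - 215) + F(2) = ((-108 + 24) - 215) - 1 = (-84 - 215) - 1 = -299 - 1 = -300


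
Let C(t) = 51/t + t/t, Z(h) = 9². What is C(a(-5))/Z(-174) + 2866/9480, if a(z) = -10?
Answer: 32213/127980 ≈ 0.25170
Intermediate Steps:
Z(h) = 81
C(t) = 1 + 51/t (C(t) = 51/t + 1 = 1 + 51/t)
C(a(-5))/Z(-174) + 2866/9480 = ((51 - 10)/(-10))/81 + 2866/9480 = -⅒*41*(1/81) + 2866*(1/9480) = -41/10*1/81 + 1433/4740 = -41/810 + 1433/4740 = 32213/127980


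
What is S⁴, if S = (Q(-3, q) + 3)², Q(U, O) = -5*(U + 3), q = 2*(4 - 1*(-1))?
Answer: 6561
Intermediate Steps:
q = 10 (q = 2*(4 + 1) = 2*5 = 10)
Q(U, O) = -15 - 5*U (Q(U, O) = -5*(3 + U) = -15 - 5*U)
S = 9 (S = ((-15 - 5*(-3)) + 3)² = ((-15 + 15) + 3)² = (0 + 3)² = 3² = 9)
S⁴ = 9⁴ = 6561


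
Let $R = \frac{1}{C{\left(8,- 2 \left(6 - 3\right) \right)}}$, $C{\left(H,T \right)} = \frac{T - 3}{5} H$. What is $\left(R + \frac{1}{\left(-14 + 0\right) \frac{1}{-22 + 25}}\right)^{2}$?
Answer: $\frac{20449}{254016} \approx 0.080503$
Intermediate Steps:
$C{\left(H,T \right)} = H \left(- \frac{3}{5} + \frac{T}{5}\right)$ ($C{\left(H,T \right)} = \left(T - 3\right) \frac{1}{5} H = \left(-3 + T\right) \frac{1}{5} H = \left(- \frac{3}{5} + \frac{T}{5}\right) H = H \left(- \frac{3}{5} + \frac{T}{5}\right)$)
$R = - \frac{5}{72}$ ($R = \frac{1}{\frac{1}{5} \cdot 8 \left(-3 - 2 \left(6 - 3\right)\right)} = \frac{1}{\frac{1}{5} \cdot 8 \left(-3 - 6\right)} = \frac{1}{\frac{1}{5} \cdot 8 \left(-9\right)} = \frac{1}{- \frac{72}{5}} = - \frac{5}{72} \approx -0.069444$)
$\left(R + \frac{1}{\left(-14 + 0\right) \frac{1}{-22 + 25}}\right)^{2} = \left(- \frac{5}{72} + \frac{1}{\left(-14 + 0\right) \frac{1}{-22 + 25}}\right)^{2} = \left(- \frac{5}{72} + \frac{1}{\left(-14\right) \frac{1}{3}}\right)^{2} = \left(- \frac{5}{72} + \frac{1}{- \frac{14}{3}}\right)^{2} = \left(- \frac{5}{72} - \frac{3}{14}\right)^{2} = \left(- \frac{143}{504}\right)^{2} = \frac{20449}{254016}$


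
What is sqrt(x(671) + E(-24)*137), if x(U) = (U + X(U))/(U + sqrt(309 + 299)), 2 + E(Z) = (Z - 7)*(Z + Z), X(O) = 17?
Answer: sqrt(136604210 + 814328*sqrt(38))/sqrt(671 + 4*sqrt(38)) ≈ 451.20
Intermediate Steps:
E(Z) = -2 + 2*Z*(-7 + Z) (E(Z) = -2 + (Z - 7)*(Z + Z) = -2 + (-7 + Z)*(2*Z) = -2 + 2*Z*(-7 + Z))
x(U) = (17 + U)/(U + 4*sqrt(38)) (x(U) = (U + 17)/(U + sqrt(309 + 299)) = (17 + U)/(U + sqrt(608)) = (17 + U)/(U + 4*sqrt(38)))
sqrt(x(671) + E(-24)*137) = sqrt((17 + 671)/(671 + 4*sqrt(38)) + (-2 - 14*(-24) + 2*(-24)**2)*137) = sqrt(688/(671 + 4*sqrt(38)) + (-2 + 336 + 2*576)*137) = sqrt(688/(671 + 4*sqrt(38)) + (-2 + 336 + 1152)*137) = sqrt(688/(671 + 4*sqrt(38)) + 1486*137) = sqrt(688/(671 + 4*sqrt(38)) + 203582) = sqrt(203582 + 688/(671 + 4*sqrt(38)))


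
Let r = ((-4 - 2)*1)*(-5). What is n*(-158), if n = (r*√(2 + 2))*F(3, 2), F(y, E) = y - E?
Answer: -9480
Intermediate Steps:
r = 30 (r = -6*1*(-5) = -6*(-5) = 30)
n = 60 (n = (30*√(2 + 2))*(3 - 1*2) = (30*√4)*(3 - 2) = (30*2)*1 = 60*1 = 60)
n*(-158) = 60*(-158) = -9480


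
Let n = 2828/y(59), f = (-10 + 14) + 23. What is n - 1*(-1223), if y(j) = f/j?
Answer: 199873/27 ≈ 7402.7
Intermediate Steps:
f = 27 (f = 4 + 23 = 27)
y(j) = 27/j
n = 166852/27 (n = 2828/((27/59)) = 2828/((27*(1/59))) = 2828/(27/59) = 2828*(59/27) = 166852/27 ≈ 6179.7)
n - 1*(-1223) = 166852/27 - 1*(-1223) = 166852/27 + 1223 = 199873/27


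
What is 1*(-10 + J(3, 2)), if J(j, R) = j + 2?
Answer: -5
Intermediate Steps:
J(j, R) = 2 + j
1*(-10 + J(3, 2)) = 1*(-10 + (2 + 3)) = 1*(-10 + 5) = 1*(-5) = -5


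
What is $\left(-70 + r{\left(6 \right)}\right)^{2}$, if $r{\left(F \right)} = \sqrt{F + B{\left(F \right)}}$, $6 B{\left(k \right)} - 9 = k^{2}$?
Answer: $\frac{9827}{2} - 210 \sqrt{6} \approx 4399.1$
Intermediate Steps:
$B{\left(k \right)} = \frac{3}{2} + \frac{k^{2}}{6}$
$r{\left(F \right)} = \sqrt{\frac{3}{2} + F + \frac{F^{2}}{6}}$ ($r{\left(F \right)} = \sqrt{F + \left(\frac{3}{2} + \frac{F^{2}}{6}\right)} = \sqrt{\frac{3}{2} + F + \frac{F^{2}}{6}}$)
$\left(-70 + r{\left(6 \right)}\right)^{2} = \left(-70 + \frac{\sqrt{54 + 6 \cdot 6^{2} + 36 \cdot 6}}{6}\right)^{2} = \left(-70 + \frac{\sqrt{54 + 6 \cdot 36 + 216}}{6}\right)^{2} = \left(-70 + \frac{\sqrt{54 + 216 + 216}}{6}\right)^{2} = \left(-70 + \frac{\sqrt{486}}{6}\right)^{2} = \left(-70 + \frac{9 \sqrt{6}}{6}\right)^{2} = \left(-70 + \frac{3 \sqrt{6}}{2}\right)^{2}$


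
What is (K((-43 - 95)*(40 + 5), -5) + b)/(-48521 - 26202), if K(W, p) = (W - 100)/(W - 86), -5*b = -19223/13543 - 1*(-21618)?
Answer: 921373908123/15928464290860 ≈ 0.057845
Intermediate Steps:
b = -292753351/67715 (b = -(-19223/13543 - 1*(-21618))/5 = -(-19223*1/13543 + 21618)/5 = -(-19223/13543 + 21618)/5 = -⅕*292753351/13543 = -292753351/67715 ≈ -4323.3)
K(W, p) = (-100 + W)/(-86 + W)
(K((-43 - 95)*(40 + 5), -5) + b)/(-48521 - 26202) = ((-100 + (-43 - 95)*(40 + 5))/(-86 + (-43 - 95)*(40 + 5)) - 292753351/67715)/(-48521 - 26202) = ((-100 - 138*45)/(-86 - 138*45) - 292753351/67715)/(-74723) = ((-100 - 6210)/(-86 - 6210) - 292753351/67715)*(-1/74723) = (-6310/(-6296) - 292753351/67715)*(-1/74723) = (-1/6296*(-6310) - 292753351/67715)*(-1/74723) = (3155/3148 - 292753351/67715)*(-1/74723) = -921373908123/213166820*(-1/74723) = 921373908123/15928464290860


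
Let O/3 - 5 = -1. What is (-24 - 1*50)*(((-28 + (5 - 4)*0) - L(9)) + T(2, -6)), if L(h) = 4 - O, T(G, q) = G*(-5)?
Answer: 2220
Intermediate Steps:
O = 12 (O = 15 + 3*(-1) = 15 - 3 = 12)
T(G, q) = -5*G
L(h) = -8 (L(h) = 4 - 1*12 = 4 - 12 = -8)
(-24 - 1*50)*(((-28 + (5 - 4)*0) - L(9)) + T(2, -6)) = (-24 - 1*50)*(((-28 + (5 - 4)*0) - 1*(-8)) - 5*2) = (-24 - 50)*(((-28 + 1*0) + 8) - 10) = -74*(((-28 + 0) + 8) - 10) = -74*((-28 + 8) - 10) = -74*(-20 - 10) = -74*(-30) = 2220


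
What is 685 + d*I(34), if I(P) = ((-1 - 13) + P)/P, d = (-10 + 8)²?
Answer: 11685/17 ≈ 687.35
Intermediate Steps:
d = 4 (d = (-2)² = 4)
I(P) = (-14 + P)/P
685 + d*I(34) = 685 + 4*((-14 + 34)/34) = 685 + 4*((1/34)*20) = 685 + 4*(10/17) = 685 + 40/17 = 11685/17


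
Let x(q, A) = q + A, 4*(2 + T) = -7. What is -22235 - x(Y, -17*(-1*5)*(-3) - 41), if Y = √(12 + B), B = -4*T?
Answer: -21939 - 3*√3 ≈ -21944.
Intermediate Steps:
T = -15/4 (T = -2 + (¼)*(-7) = -2 - 7/4 = -15/4 ≈ -3.7500)
B = 15 (B = -4*(-15/4) = 15)
Y = 3*√3 (Y = √(12 + 15) = √27 = 3*√3 ≈ 5.1962)
x(q, A) = A + q
-22235 - x(Y, -17*(-1*5)*(-3) - 41) = -22235 - ((-17*(-1*5)*(-3) - 41) + 3*√3) = -22235 - ((-(-85)*(-3) - 41) + 3*√3) = -22235 - ((-17*15 - 41) + 3*√3) = -22235 - ((-255 - 41) + 3*√3) = -22235 - (-296 + 3*√3) = -22235 + (296 - 3*√3) = -21939 - 3*√3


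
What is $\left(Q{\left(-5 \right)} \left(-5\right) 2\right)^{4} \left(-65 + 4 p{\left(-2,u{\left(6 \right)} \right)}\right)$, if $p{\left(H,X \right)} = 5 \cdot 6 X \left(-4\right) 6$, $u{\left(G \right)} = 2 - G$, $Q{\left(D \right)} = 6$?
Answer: $148456800000$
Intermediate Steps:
$p{\left(H,X \right)} = - 720 X$ ($p{\left(H,X \right)} = 30 \left(- 4 X\right) 6 = - 120 X 6 = - 720 X$)
$\left(Q{\left(-5 \right)} \left(-5\right) 2\right)^{4} \left(-65 + 4 p{\left(-2,u{\left(6 \right)} \right)}\right) = \left(6 \left(-5\right) 2\right)^{4} \left(-65 + 4 \left(- 720 \left(2 - 6\right)\right)\right) = \left(\left(-30\right) 2\right)^{4} \left(-65 + 4 \left(- 720 \left(2 - 6\right)\right)\right) = \left(-60\right)^{4} \left(-65 + 4 \left(\left(-720\right) \left(-4\right)\right)\right) = 12960000 \left(-65 + 4 \cdot 2880\right) = 12960000 \left(-65 + 11520\right) = 12960000 \cdot 11455 = 148456800000$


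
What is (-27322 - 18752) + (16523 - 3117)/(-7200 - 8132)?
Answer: -353209987/7666 ≈ -46075.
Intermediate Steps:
(-27322 - 18752) + (16523 - 3117)/(-7200 - 8132) = -46074 + 13406/(-15332) = -46074 + 13406*(-1/15332) = -46074 - 6703/7666 = -353209987/7666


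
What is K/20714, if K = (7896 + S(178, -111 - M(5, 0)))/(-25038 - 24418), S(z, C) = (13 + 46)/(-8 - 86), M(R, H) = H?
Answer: -742165/96296568896 ≈ -7.7071e-6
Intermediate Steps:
S(z, C) = -59/94 (S(z, C) = 59/(-94) = 59*(-1/94) = -59/94)
K = -742165/4648864 (K = (7896 - 59/94)/(-25038 - 24418) = (742165/94)/(-49456) = (742165/94)*(-1/49456) = -742165/4648864 ≈ -0.15964)
K/20714 = -742165/4648864/20714 = -742165/4648864*1/20714 = -742165/96296568896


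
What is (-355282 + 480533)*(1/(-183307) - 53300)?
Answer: -1223735223663351/183307 ≈ -6.6759e+9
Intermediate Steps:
(-355282 + 480533)*(1/(-183307) - 53300) = 125251*(-1/183307 - 53300) = 125251*(-9770263101/183307) = -1223735223663351/183307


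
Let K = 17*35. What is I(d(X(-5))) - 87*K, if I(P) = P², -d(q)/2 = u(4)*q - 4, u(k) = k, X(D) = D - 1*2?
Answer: -47669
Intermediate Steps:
X(D) = -2 + D (X(D) = D - 2 = -2 + D)
K = 595
d(q) = 8 - 8*q (d(q) = -2*(4*q - 4) = -2*(-4 + 4*q) = 8 - 8*q)
I(d(X(-5))) - 87*K = (8 - 8*(-2 - 5))² - 87*595 = (8 - 8*(-7))² - 51765 = (8 + 56)² - 51765 = 64² - 51765 = 4096 - 51765 = -47669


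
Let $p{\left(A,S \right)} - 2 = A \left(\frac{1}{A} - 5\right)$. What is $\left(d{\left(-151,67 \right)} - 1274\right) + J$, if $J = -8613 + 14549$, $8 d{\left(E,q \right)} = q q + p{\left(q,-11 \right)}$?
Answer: $\frac{41453}{8} \approx 5181.6$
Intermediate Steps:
$p{\left(A,S \right)} = 2 + A \left(-5 + \frac{1}{A}\right)$ ($p{\left(A,S \right)} = 2 + A \left(\frac{1}{A} - 5\right) = 2 + A \left(-5 + \frac{1}{A}\right)$)
$d{\left(E,q \right)} = \frac{3}{8} - \frac{5 q}{8} + \frac{q^{2}}{8}$ ($d{\left(E,q \right)} = \frac{q q - \left(-3 + 5 q\right)}{8} = \frac{q^{2} - \left(-3 + 5 q\right)}{8} = \frac{3 + q^{2} - 5 q}{8} = \frac{3}{8} - \frac{5 q}{8} + \frac{q^{2}}{8}$)
$J = 5936$
$\left(d{\left(-151,67 \right)} - 1274\right) + J = \left(\left(\frac{3}{8} - \frac{335}{8} + \frac{67^{2}}{8}\right) - 1274\right) + 5936 = \left(\left(\frac{3}{8} - \frac{335}{8} + \frac{1}{8} \cdot 4489\right) - 1274\right) + 5936 = \left(\left(\frac{3}{8} - \frac{335}{8} + \frac{4489}{8}\right) - 1274\right) + 5936 = \left(\frac{4157}{8} - 1274\right) + 5936 = - \frac{6035}{8} + 5936 = \frac{41453}{8}$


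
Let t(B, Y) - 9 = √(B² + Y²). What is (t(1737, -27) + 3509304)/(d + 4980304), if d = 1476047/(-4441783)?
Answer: 15587606825079/22121428165985 + 39976047*√37258/22121428165985 ≈ 0.70499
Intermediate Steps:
d = -1476047/4441783 (d = 1476047*(-1/4441783) = -1476047/4441783 ≈ -0.33231)
t(B, Y) = 9 + √(B² + Y²)
(t(1737, -27) + 3509304)/(d + 4980304) = ((9 + √(1737² + (-27)²)) + 3509304)/(-1476047/4441783 + 4980304) = ((9 + √(3017169 + 729)) + 3509304)/(22121428165985/4441783) = ((9 + √3017898) + 3509304)*(4441783/22121428165985) = ((9 + 9*√37258) + 3509304)*(4441783/22121428165985) = (3509313 + 9*√37258)*(4441783/22121428165985) = 15587606825079/22121428165985 + 39976047*√37258/22121428165985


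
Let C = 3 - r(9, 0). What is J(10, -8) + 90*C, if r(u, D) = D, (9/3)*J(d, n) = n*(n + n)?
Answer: 938/3 ≈ 312.67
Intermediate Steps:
J(d, n) = 2*n²/3 (J(d, n) = (n*(n + n))/3 = (n*(2*n))/3 = (2*n²)/3 = 2*n²/3)
C = 3 (C = 3 - 1*0 = 3 + 0 = 3)
J(10, -8) + 90*C = (⅔)*(-8)² + 90*3 = (⅔)*64 + 270 = 128/3 + 270 = 938/3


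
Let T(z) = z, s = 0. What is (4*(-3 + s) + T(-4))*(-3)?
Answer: 48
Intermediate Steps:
(4*(-3 + s) + T(-4))*(-3) = (4*(-3 + 0) - 4)*(-3) = (4*(-3) - 4)*(-3) = (-12 - 4)*(-3) = -16*(-3) = 48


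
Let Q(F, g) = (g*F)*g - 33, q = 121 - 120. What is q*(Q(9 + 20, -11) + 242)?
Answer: 3718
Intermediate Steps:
q = 1
Q(F, g) = -33 + F*g² (Q(F, g) = (F*g)*g - 33 = F*g² - 33 = -33 + F*g²)
q*(Q(9 + 20, -11) + 242) = 1*((-33 + (9 + 20)*(-11)²) + 242) = 1*((-33 + 29*121) + 242) = 1*((-33 + 3509) + 242) = 1*(3476 + 242) = 1*3718 = 3718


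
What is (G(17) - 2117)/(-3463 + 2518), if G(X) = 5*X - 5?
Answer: 97/45 ≈ 2.1556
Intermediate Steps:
G(X) = -5 + 5*X
(G(17) - 2117)/(-3463 + 2518) = ((-5 + 5*17) - 2117)/(-3463 + 2518) = ((-5 + 85) - 2117)/(-945) = (80 - 2117)*(-1/945) = -2037*(-1/945) = 97/45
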